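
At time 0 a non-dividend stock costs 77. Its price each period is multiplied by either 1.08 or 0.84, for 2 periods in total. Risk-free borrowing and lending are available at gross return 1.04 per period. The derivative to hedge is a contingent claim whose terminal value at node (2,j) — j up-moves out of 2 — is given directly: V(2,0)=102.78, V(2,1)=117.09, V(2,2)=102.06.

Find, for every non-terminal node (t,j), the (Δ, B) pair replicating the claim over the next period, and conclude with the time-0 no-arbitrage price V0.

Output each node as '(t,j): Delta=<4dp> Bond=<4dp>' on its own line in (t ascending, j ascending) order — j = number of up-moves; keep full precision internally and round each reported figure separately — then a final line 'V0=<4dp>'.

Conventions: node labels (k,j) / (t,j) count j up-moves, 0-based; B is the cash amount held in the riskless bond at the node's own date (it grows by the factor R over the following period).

(0,0): Delta=-0.5276 Bond=138.8637
(1,0): Delta=0.9218 Bond=50.6683
(1,1): Delta=-0.7531 Bond=163.1683
V0=98.2387

Risk-neutral probability p* = (R−d)/(u−d) = (1.04−0.84)/(1.08−0.84) = 0.8333.
At maturity the claim pays: V(2,0)=102.7800, V(2,1)=117.0900, V(2,2)=102.0600
Node (1,0) S=64.6800: V=(p*·117.0900+(1−p*)·102.7800)/1.04=110.2933; Δ=(117.0900−102.7800)/(69.8544−54.3312)=0.9218; B=V−Δ·S=50.6683
Node (1,1) S=83.1600: V=(p*·102.0600+(1−p*)·117.0900)/1.04=100.5433; Δ=(102.0600−117.0900)/(89.8128−69.8544)=-0.7531; B=V−Δ·S=163.1683
Node (0,0) S=77.0000: V=(p*·100.5433+(1−p*)·110.2933)/1.04=98.2387; Δ=(100.5433−110.2933)/(83.1600−64.6800)=-0.5276; B=V−Δ·S=138.8637
As a check, the time-0 holding Δ(0,0)·S0 + B(0,0) comes to 98.2387 — exactly V0.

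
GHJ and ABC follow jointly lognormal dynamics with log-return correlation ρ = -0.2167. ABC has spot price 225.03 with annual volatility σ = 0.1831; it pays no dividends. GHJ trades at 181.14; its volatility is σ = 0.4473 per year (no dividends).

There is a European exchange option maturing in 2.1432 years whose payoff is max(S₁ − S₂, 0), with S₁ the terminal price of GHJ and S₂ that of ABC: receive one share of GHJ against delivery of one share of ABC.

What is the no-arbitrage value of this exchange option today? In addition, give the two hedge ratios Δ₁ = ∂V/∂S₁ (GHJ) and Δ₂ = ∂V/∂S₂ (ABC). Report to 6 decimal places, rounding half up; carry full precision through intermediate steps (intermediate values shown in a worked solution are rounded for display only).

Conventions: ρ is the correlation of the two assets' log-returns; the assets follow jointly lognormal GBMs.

σ_eff = √(σ₁² + σ₂² − 2ρσ₁σ₂) = √(0.4473² + 0.1831² − 2·-0.2167·0.4473·0.1831) = 0.518747
d₁ = (ln(S₁/S₂) + (q₂ − q₁ + σ_eff²/2)T) / (σ_eff√T) = (ln(181.14/225.03) + (0.0 − 0.0 + 0.134549)·2.1432) / 0.759429 = 0.094021
d₂ = d₁ − σ_eff√T = 0.094021 − 0.759429 = -0.665407
N(d₁) = 0.537454,  N(d₂) = 0.252895
V = S₁·e^{−q₁T}·N(d₁) − S₂·e^{−q₂T}·N(d₂) = 97.354405 − 56.908954 = 40.445451
Key observation: the rate r is irrelevant here: denominating values in ABC turns the exchange into a ratio option on S₁/S₂, and discounting at r drops out.
Δ₁ = e^{−q₁T}·N(d₁) = 0.537454;  Δ₂ = −e^{−q₂T}·N(d₂) = -0.252895

exchange price = 40.445451
Δ1 = 0.537454
Δ2 = -0.252895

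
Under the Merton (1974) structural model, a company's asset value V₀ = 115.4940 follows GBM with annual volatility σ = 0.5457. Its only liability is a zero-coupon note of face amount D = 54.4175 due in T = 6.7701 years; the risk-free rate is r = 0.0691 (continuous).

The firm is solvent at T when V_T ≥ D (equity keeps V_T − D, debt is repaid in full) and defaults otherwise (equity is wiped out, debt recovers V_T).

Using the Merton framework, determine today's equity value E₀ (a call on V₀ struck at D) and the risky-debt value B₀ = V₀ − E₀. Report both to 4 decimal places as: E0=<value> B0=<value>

Work the structural quantities from V₀ = 115.4940 against face 54.4175:
d₁ = [ln(V₀/D) + (r + σ²/2)T] / (σ√T)
   = [ln(115.4940/54.4175) + (0.0691 + 0.5·0.5457²)·6.7701] / (0.5457·√6.7701)
   = [0.752533 + 1.475843] / 1.419880 = 1.569412
d₂ = d₁ − σ√T = 1.569412 − 1.419880 = 0.149532
N(d₁) = 0.941724,  N(d₂) = 0.559433,  e^(−rT) = 0.626370
E₀ = V₀·N(d₁) − D·e^(−rT)·N(d₂)
   = 115.4940·0.941724 − 54.4175·0.626370·0.559433 = 89.694915
B₀ = V₀ − E₀ = 115.4940 − 89.694915 = 25.799085

E0=89.6949 B0=25.7991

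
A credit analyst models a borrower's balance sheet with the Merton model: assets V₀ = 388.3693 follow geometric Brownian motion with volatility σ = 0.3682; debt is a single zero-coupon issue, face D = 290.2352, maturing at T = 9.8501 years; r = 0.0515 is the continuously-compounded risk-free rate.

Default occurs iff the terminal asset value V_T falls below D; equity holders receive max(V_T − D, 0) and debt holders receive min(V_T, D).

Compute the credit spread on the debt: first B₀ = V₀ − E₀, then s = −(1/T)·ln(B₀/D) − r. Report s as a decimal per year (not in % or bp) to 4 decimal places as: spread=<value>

Work the structural quantities from V₀ = 388.3693 against face 290.2352:
d₁ = [ln(V₀/D) + (r + σ²/2)T] / (σ√T)
   = [ln(388.3693/290.2352) + (0.0515 + 0.5·0.3682²)·9.8501] / (0.3682·√9.8501)
   = [0.291265 + 1.174975] / 1.155591 = 1.268823
d₂ = d₁ − σ√T = 1.268823 − 1.155591 = 0.113232
N(d₁) = 0.897748,  N(d₂) = 0.545077,  e^(−rT) = 0.602131
E₀ = V₀·N(d₁) − D·e^(−rT)·N(d₂)
   = 388.3693·0.897748 − 290.2352·0.602131·0.545077 = 253.400316
B₀ = V₀ − E₀ = 388.3693 − 253.400316 = 134.968984
spread = −(1/T)·ln(B₀/D) − r = −(1/9.8501)·ln(134.968984/290.2352) − 0.0515 = 0.02622983

spread=0.0262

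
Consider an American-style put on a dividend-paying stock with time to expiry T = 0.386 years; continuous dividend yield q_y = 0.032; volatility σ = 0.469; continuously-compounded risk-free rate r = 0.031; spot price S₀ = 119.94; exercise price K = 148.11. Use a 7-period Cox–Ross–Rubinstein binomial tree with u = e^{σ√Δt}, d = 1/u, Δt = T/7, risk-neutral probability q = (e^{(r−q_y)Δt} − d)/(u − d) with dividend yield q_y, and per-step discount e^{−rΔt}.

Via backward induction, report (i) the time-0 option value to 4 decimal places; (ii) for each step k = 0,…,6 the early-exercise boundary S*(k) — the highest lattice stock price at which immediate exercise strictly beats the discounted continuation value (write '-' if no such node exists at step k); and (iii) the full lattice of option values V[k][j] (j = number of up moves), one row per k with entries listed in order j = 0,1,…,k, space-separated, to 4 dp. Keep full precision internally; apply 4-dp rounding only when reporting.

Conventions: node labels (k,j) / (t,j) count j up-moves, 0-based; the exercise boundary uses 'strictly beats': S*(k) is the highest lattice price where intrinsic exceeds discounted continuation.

Δt=0.05514  u=1.11643  d=0.89571  q=0.47224  discount=0.99829
step 7 (expiry): payoffs max(K−S,0) = 92.6279 78.9566 61.9167 40.6779 14.2058 0.0000 0.0000 0.0000
step 6: (k=6,j=0): S=61.9417, K−S=86.1683, hold=86.0245 ⇒ V=86.1683 exercise | (k=6,j=1): S=77.2046, K−S=70.9054, hold=70.7885 ⇒ V=70.9054 exercise | (k=6,j=2): S=96.2285, K−S=51.8815, hold=51.7982 ⇒ V=51.8815 exercise | (k=6,j=3): S=119.9400, K−S=28.1700, hold=28.1285 ⇒ V=28.1700 exercise | (k=6,j=4): S=149.4942, K−S=0.0000, hold=7.4844 ⇒ V=7.4844 continue | (k=6,j=5): S=186.3308, K−S=0.0000, hold=0.0000 ⇒ V=0.0000 continue | (k=6,j=6): S=232.2443, K−S=0.0000, hold=0.0000 ⇒ V=0.0000 continue  boundary S*=119.9400
step 5: (k=5,j=0): S=69.1534, K−S=78.9566, hold=78.8256 ⇒ V=78.9566 exercise | (k=5,j=1): S=86.1933, K−S=61.9167, hold=61.8157 ⇒ V=61.9167 exercise | (k=5,j=2): S=107.4321, K−S=40.6779, hold=40.6144 ⇒ V=40.6779 exercise | (k=5,j=3): S=133.9042, K−S=14.2058, hold=18.3699 ⇒ V=18.3699 continue | (k=5,j=4): S=166.8993, K−S=0.0000, hold=3.9432 ⇒ V=3.9432 continue | (k=5,j=5): S=208.0247, K−S=0.0000, hold=0.0000 ⇒ V=0.0000 continue  boundary S*=107.4321
step 4: (k=4,j=0): S=77.2046, K−S=70.9054, hold=70.7885 ⇒ V=70.9054 exercise | (k=4,j=1): S=96.2285, K−S=51.8815, hold=51.7982 ⇒ V=51.8815 exercise | (k=4,j=2): S=119.9400, K−S=28.1700, hold=30.0916 ⇒ V=30.0916 continue | (k=4,j=3): S=149.4942, K−S=0.0000, hold=11.5372 ⇒ V=11.5372 continue | (k=4,j=4): S=186.3308, K−S=0.0000, hold=2.0775 ⇒ V=2.0775 continue  boundary S*=96.2285
step 3: (k=3,j=0): S=86.1933, K−S=61.9167, hold=61.8157 ⇒ V=61.9167 exercise | (k=3,j=1): S=107.4321, K−S=40.6779, hold=41.5203 ⇒ V=41.5203 continue | (k=3,j=2): S=133.9042, K−S=14.2058, hold=21.2930 ⇒ V=21.2930 continue | (k=3,j=3): S=166.8993, K−S=0.0000, hold=7.0578 ⇒ V=7.0578 continue  boundary S*=86.1933
step 2: (k=2,j=0): S=96.2285, K−S=51.8815, hold=52.1953 ⇒ V=52.1953 continue | (k=2,j=1): S=119.9400, K−S=28.1700, hold=31.9134 ⇒ V=31.9134 continue | (k=2,j=2): S=149.4942, K−S=0.0000, hold=14.5456 ⇒ V=14.5456 continue  boundary S*=-
step 1: (k=1,j=0): S=107.4321, K−S=40.6779, hold=42.5445 ⇒ V=42.5445 continue | (k=1,j=1): S=133.9042, K−S=14.2058, hold=23.6711 ⇒ V=23.6711 continue  boundary S*=-
step 0: (k=0,j=0): S=119.9400, K−S=28.1700, hold=33.5742 ⇒ V=33.5742 continue  boundary S*=-

price = 33.5742
boundary = - - - 86.1933 96.2285 107.4321 119.9400
tree:
33.5742
42.5445 23.6711
52.1953 31.9134 14.5456
61.9167 41.5203 21.2930 7.0578
70.9054 51.8815 30.0916 11.5372 2.0775
78.9566 61.9167 40.6779 18.3699 3.9432 0.0000
86.1683 70.9054 51.8815 28.1700 7.4844 0.0000 0.0000
92.6279 78.9566 61.9167 40.6779 14.2058 0.0000 0.0000 0.0000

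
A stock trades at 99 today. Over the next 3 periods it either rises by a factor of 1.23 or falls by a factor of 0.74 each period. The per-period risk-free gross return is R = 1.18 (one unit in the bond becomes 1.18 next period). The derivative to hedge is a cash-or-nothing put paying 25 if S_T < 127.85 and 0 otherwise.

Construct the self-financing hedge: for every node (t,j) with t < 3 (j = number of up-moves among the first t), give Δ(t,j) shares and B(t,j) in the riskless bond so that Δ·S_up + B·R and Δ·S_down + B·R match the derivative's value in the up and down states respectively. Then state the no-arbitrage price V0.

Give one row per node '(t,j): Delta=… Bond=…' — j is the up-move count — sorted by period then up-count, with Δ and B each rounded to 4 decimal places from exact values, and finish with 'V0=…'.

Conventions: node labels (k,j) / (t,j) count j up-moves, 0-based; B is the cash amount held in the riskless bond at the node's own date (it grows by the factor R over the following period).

Risk-neutral probability p* = (R−d)/(u−d) = (1.18−0.74)/(1.23−0.74) = 0.8980.
Terminal payoffs: V(3,0)=25.0000, V(3,1)=25.0000, V(3,2)=25.0000, V(3,3)=0.0000
Node (2,0) S=54.2124: V=(p*·25.0000+(1−p*)·25.0000)/1.18=21.1864; Δ=(25.0000−25.0000)/(66.6813−40.1172)=0.0000; B=V−Δ·S=21.1864
Node (2,1) S=90.1098: V=(p*·25.0000+(1−p*)·25.0000)/1.18=21.1864; Δ=(25.0000−25.0000)/(110.8351−66.6813)=0.0000; B=V−Δ·S=21.1864
Node (2,2) S=149.7771: V=(p*·0.0000+(1−p*)·25.0000)/1.18=2.1619; Δ=(0.0000−25.0000)/(184.2258−110.8351)=-0.3406; B=V−Δ·S=53.1823
Node (1,0) S=73.2600: V=(p*·21.1864+(1−p*)·21.1864)/1.18=17.9546; Δ=(21.1864−21.1864)/(90.1098−54.2124)=0.0000; B=V−Δ·S=17.9546
Node (1,1) S=121.7700: V=(p*·2.1619+(1−p*)·21.1864)/1.18=3.4773; Δ=(2.1619−21.1864)/(149.7771−90.1098)=-0.3188; B=V−Δ·S=42.3029
Node (0,0) S=99.0000: V=(p*·3.4773+(1−p*)·17.9546)/1.18=4.1988; Δ=(3.4773−17.9546)/(121.7700−73.2600)=-0.2984; B=V−Δ·S=33.7444
Sanity check at the root: Δ(0,0)·S0 + B(0,0) reproduces V0 = 4.1988.

(0,0): Delta=-0.2984 Bond=33.7444
(1,0): Delta=0.0000 Bond=17.9546
(1,1): Delta=-0.3188 Bond=42.3029
(2,0): Delta=0.0000 Bond=21.1864
(2,1): Delta=0.0000 Bond=21.1864
(2,2): Delta=-0.3406 Bond=53.1823
V0=4.1988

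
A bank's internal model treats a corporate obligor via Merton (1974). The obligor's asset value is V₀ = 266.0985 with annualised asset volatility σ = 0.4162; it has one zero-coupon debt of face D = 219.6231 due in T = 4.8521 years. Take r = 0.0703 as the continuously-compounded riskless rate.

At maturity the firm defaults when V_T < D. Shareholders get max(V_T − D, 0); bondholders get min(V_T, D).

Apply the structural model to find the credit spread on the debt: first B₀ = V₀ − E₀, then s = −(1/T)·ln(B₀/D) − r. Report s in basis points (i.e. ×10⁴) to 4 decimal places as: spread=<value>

With assets at 266.0985 and a single debt payment of 219.6231 at 4.8521 years:
d₁ = [ln(V₀/D) + (r + σ²/2)T] / (σ√T)
   = [ln(266.0985/219.6231) + (0.0703 + 0.5·0.4162²)·4.8521] / (0.4162·√4.8521)
   = [0.191954 + 0.761349] / 0.916784 = 1.039834
d₂ = d₁ − σ√T = 1.039834 − 0.916784 = 0.123050
N(d₁) = 0.850791,  N(d₂) = 0.548966,  e^(−rT) = 0.710986
E₀ = V₀·N(d₁) − D·e^(−rT)·N(d₂)
   = 266.0985·0.850791 − 219.6231·0.710986·0.548966 = 140.673833
B₀ = V₀ − E₀ = 266.0985 − 140.673833 = 125.424667
spread = −(1/T)·ln(B₀/D) − r = −(1/4.8521)·ln(125.424667/219.6231) − 0.0703 = 0.04515673
in basis points: 0.04515673 × 10⁴ = 451.5673 bp

spread=451.5673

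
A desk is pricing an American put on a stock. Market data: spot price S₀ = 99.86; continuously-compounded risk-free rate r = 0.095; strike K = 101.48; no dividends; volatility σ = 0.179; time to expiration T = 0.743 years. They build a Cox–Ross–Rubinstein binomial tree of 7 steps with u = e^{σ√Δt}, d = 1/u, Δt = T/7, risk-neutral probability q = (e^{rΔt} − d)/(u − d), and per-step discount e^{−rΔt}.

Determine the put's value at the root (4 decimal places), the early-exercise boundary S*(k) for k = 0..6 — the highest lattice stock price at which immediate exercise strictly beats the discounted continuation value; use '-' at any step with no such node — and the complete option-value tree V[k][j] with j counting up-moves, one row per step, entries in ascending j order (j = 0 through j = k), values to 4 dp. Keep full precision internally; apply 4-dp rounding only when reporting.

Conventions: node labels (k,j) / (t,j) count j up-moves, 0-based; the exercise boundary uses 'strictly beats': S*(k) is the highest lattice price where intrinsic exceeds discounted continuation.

price = 4.6162
boundary = - - 88.8664 83.8322 88.8664 94.2030 88.8664
tree:
4.6162
7.7613 2.3472
12.6136 4.2720 0.9501
17.6478 7.5056 1.9308 0.2340
22.3969 12.6136 3.8206 0.5525 0.0000
26.8769 17.6478 7.2770 1.3048 0.0000 0.0000
31.1031 22.3969 12.6136 3.0814 0.0000 0.0000 0.0000
35.0900 26.8769 17.6478 7.2770 0.0000 0.0000 0.0000 0.0000

Δt=0.10614  u=1.06005  d=0.94335  q=0.57227  discount=0.98997
step 7 (expiry): payoffs max(K−S,0) = 35.0900 26.8769 17.6478 7.2770 0.0000 0.0000 0.0000 0.0000
step 6: (k=6,j=0): S=70.3769, K−S=31.1031, hold=30.0850 ⇒ V=31.1031 exercise | (k=6,j=1): S=79.0831, K−S=22.3969, hold=21.3787 ⇒ V=22.3969 exercise | (k=6,j=2): S=88.8664, K−S=12.6136, hold=11.5954 ⇒ V=12.6136 exercise | (k=6,j=3): S=99.8600, K−S=1.6200, hold=3.0814 ⇒ V=3.0814 continue | (k=6,j=4): S=112.2136, K−S=0.0000, hold=0.0000 ⇒ V=0.0000 continue | (k=6,j=5): S=126.0954, K−S=0.0000, hold=0.0000 ⇒ V=0.0000 continue | (k=6,j=6): S=141.6946, K−S=0.0000, hold=0.0000 ⇒ V=0.0000 continue  boundary S*=88.8664
step 5: (k=5,j=0): S=74.6031, K−S=26.8769, hold=25.8588 ⇒ V=26.8769 exercise | (k=5,j=1): S=83.8322, K−S=17.6478, hold=16.6297 ⇒ V=17.6478 exercise | (k=5,j=2): S=94.2030, K−S=7.2770, hold=7.0868 ⇒ V=7.2770 exercise | (k=5,j=3): S=105.8567, K−S=0.0000, hold=1.3048 ⇒ V=1.3048 continue | (k=5,j=4): S=118.9522, K−S=0.0000, hold=0.0000 ⇒ V=0.0000 continue | (k=5,j=5): S=133.6676, K−S=0.0000, hold=0.0000 ⇒ V=0.0000 continue  boundary S*=94.2030
step 4: (k=4,j=0): S=79.0831, K−S=22.3969, hold=21.3787 ⇒ V=22.3969 exercise | (k=4,j=1): S=88.8664, K−S=12.6136, hold=11.5954 ⇒ V=12.6136 exercise | (k=4,j=2): S=99.8600, K−S=1.6200, hold=3.8206 ⇒ V=3.8206 continue | (k=4,j=3): S=112.2136, K−S=0.0000, hold=0.5525 ⇒ V=0.5525 continue | (k=4,j=4): S=126.0954, K−S=0.0000, hold=0.0000 ⇒ V=0.0000 continue  boundary S*=88.8664
step 3: (k=3,j=0): S=83.8322, K−S=17.6478, hold=16.6297 ⇒ V=17.6478 exercise | (k=3,j=1): S=94.2030, K−S=7.2770, hold=7.5056 ⇒ V=7.5056 continue | (k=3,j=2): S=105.8567, K−S=0.0000, hold=1.9308 ⇒ V=1.9308 continue | (k=3,j=3): S=118.9522, K−S=0.0000, hold=0.2340 ⇒ V=0.2340 continue  boundary S*=83.8322
step 2: (k=2,j=0): S=88.8664, K−S=12.6136, hold=11.7249 ⇒ V=12.6136 exercise | (k=2,j=1): S=99.8600, K−S=1.6200, hold=4.2720 ⇒ V=4.2720 continue | (k=2,j=2): S=112.2136, K−S=0.0000, hold=0.9501 ⇒ V=0.9501 continue  boundary S*=88.8664
step 1: (k=1,j=0): S=94.2030, K−S=7.2770, hold=7.7613 ⇒ V=7.7613 continue | (k=1,j=1): S=105.8567, K−S=0.0000, hold=2.3472 ⇒ V=2.3472 continue  boundary S*=-
step 0: (k=0,j=0): S=99.8600, K−S=1.6200, hold=4.6162 ⇒ V=4.6162 continue  boundary S*=-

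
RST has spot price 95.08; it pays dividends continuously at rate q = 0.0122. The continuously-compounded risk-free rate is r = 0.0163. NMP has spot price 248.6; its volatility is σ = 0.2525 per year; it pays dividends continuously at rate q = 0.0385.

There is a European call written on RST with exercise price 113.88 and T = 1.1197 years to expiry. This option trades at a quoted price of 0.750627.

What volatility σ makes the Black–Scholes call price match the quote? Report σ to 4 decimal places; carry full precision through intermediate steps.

sigma = 0.1341

At σ = 0.1341 the Black–Scholes value reproduces the quote:
σ√T = 0.1341·√1.1197 = 0.141899
d₁ = (ln(S/K) + (r−q+σ²/2)T) / (σ√T) = (ln(95.08/113.88) + (0.0163−0.0122+0.1341²/2)·1.1197) / 0.141899 = (-0.180427 + 0.014658) / 0.141899 = -1.168212
d₂ = d₁ − σ√T = -1.168212 − 0.141899 = -1.310111
e^{−rT} = 0.981914
e^{−qT} = 0.986433
N(d₁) = 0.121361,  N(d₂) = 0.095079
V = S·e^{−qT}·N(d₁) − K·e^{−rT}·N(d₂) = 11.382421 − 10.631794 = 0.750627 (the observed quote) — the price is monotone increasing in volatility, hence this σ is the only solution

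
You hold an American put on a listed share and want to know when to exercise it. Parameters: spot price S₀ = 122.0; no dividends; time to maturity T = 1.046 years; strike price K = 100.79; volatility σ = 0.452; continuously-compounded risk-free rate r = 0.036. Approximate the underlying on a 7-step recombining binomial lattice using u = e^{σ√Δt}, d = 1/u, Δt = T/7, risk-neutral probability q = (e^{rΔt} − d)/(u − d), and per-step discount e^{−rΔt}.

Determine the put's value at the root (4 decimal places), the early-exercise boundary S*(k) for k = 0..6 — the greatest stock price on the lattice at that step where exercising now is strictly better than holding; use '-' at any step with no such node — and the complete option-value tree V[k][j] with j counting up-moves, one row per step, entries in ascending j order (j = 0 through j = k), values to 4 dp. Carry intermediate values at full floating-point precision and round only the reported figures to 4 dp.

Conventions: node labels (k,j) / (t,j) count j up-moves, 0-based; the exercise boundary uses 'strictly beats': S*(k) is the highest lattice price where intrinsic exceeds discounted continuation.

Δt=0.14943  u=1.19092  d=0.83969  q=0.47179  discount=0.99464
step 7 (expiry): payoffs max(K−S,0) = 64.8825 49.8629 28.5607 0.0000 0.0000 0.0000 0.0000 0.0000
step 6: (k=6,j=0): S=42.7629, K−S=58.0271, hold=57.4864 ⇒ V=58.0271 exercise | (k=6,j=1): S=60.6501, K−S=40.1399, hold=39.5992 ⇒ V=40.1399 exercise | (k=6,j=2): S=86.0192, K−S=14.7708, hold=15.0052 ⇒ V=15.0052 continue | (k=6,j=3): S=122.0000, K−S=0.0000, hold=0.0000 ⇒ V=0.0000 continue | (k=6,j=4): S=173.0311, K−S=0.0000, hold=0.0000 ⇒ V=0.0000 continue | (k=6,j=5): S=245.4078, K−S=0.0000, hold=0.0000 ⇒ V=0.0000 continue | (k=6,j=6): S=348.0588, K−S=0.0000, hold=0.0000 ⇒ V=0.0000 continue  boundary S*=60.6501
step 5: (k=5,j=0): S=50.9271, K−S=49.8629, hold=49.3221 ⇒ V=49.8629 exercise | (k=5,j=1): S=72.2293, K−S=28.5607, hold=28.1300 ⇒ V=28.5607 exercise | (k=5,j=2): S=102.4419, K−S=0.0000, hold=7.8834 ⇒ V=7.8834 continue | (k=5,j=3): S=145.2921, K−S=0.0000, hold=0.0000 ⇒ V=0.0000 continue | (k=5,j=4): S=206.0660, K−S=0.0000, hold=0.0000 ⇒ V=0.0000 continue | (k=5,j=5): S=292.2608, K−S=0.0000, hold=0.0000 ⇒ V=0.0000 continue  boundary S*=72.2293
step 4: (k=4,j=0): S=60.6501, K−S=40.1399, hold=39.5992 ⇒ V=40.1399 exercise | (k=4,j=1): S=86.0192, K−S=14.7708, hold=18.7045 ⇒ V=18.7045 continue | (k=4,j=2): S=122.0000, K−S=0.0000, hold=4.1418 ⇒ V=4.1418 continue | (k=4,j=3): S=173.0311, K−S=0.0000, hold=0.0000 ⇒ V=0.0000 continue | (k=4,j=4): S=245.4078, K−S=0.0000, hold=0.0000 ⇒ V=0.0000 continue  boundary S*=60.6501
step 3: (k=3,j=0): S=72.2293, K−S=28.5607, hold=29.8659 ⇒ V=29.8659 continue | (k=3,j=1): S=102.4419, K−S=0.0000, hold=11.7705 ⇒ V=11.7705 continue | (k=3,j=2): S=145.2921, K−S=0.0000, hold=2.1760 ⇒ V=2.1760 continue | (k=3,j=3): S=206.0660, K−S=0.0000, hold=0.0000 ⇒ V=0.0000 continue  boundary S*=-
step 2: (k=2,j=0): S=86.0192, K−S=14.7708, hold=21.2143 ⇒ V=21.2143 continue | (k=2,j=1): S=122.0000, K−S=0.0000, hold=7.2051 ⇒ V=7.2051 continue | (k=2,j=2): S=173.0311, K−S=0.0000, hold=1.1432 ⇒ V=1.1432 continue  boundary S*=-
step 1: (k=1,j=0): S=102.4419, K−S=0.0000, hold=14.5266 ⇒ V=14.5266 continue | (k=1,j=1): S=145.2921, K−S=0.0000, hold=4.3219 ⇒ V=4.3219 continue  boundary S*=-
step 0: (k=0,j=0): S=122.0000, K−S=0.0000, hold=9.6600 ⇒ V=9.6600 continue  boundary S*=-

price = 9.6600
boundary = - - - - 60.6501 72.2293 60.6501
tree:
9.6600
14.5266 4.3219
21.2143 7.2051 1.1432
29.8659 11.7705 2.1760 0.0000
40.1399 18.7045 4.1418 0.0000 0.0000
49.8629 28.5607 7.8834 0.0000 0.0000 0.0000
58.0271 40.1399 15.0052 0.0000 0.0000 0.0000 0.0000
64.8825 49.8629 28.5607 0.0000 0.0000 0.0000 0.0000 0.0000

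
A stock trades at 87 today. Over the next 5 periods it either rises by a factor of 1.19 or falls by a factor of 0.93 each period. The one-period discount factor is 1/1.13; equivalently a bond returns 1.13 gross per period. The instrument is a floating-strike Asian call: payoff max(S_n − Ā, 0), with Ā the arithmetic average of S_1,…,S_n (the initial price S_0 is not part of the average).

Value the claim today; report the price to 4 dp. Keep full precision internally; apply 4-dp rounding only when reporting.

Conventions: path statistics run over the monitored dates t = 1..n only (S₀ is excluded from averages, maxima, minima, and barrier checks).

With p* = (R−d)/(u−d) = 0.7692, sum probability × payoff across the paths and divide by R^5.
Enumerate all 2^5 = 32 price paths (U = up ×1.19, D = down ×0.93); each path with k up-moves has probability p*^k·(1−p*)^(5−k).
DDDDD: Ā=70.3482, payoff=0.0000, prob=0.000654
UDDDD: Ā=90.0154, payoff=0.0000, prob=0.002182
DUDDD: Ā=85.4914, payoff=0.0000, prob=0.002182
UUDDD: Ā=109.3922, payoff=0.0000, prob=0.007272
DDUDD: Ā=81.2841, payoff=0.0000, prob=0.002182
UDUDD: Ā=104.0086, payoff=0.0000, prob=0.007272
DUUDD: Ā=99.4846, payoff=0.0000, prob=0.007272
UUUDD: Ā=127.2975, payoff=0.0000, prob=0.024240
DDDUD: Ā=77.3713, payoff=0.0746, prob=0.002182
UDDUD: Ā=99.0019, payoff=0.0954, prob=0.007272
DUDUD: Ā=94.4779, payoff=4.6194, prob=0.007272
UUDUD: Ā=120.8911, payoff=5.9109, prob=0.024240
DDUUD: Ā=90.2706, payoff=8.8267, prob=0.007272
UDUUD: Ā=115.5075, payoff=11.2944, prob=0.024240
DUUUD: Ā=110.9835, payoff=15.8184, prob=0.024240
UUUUD: Ā=142.0112, payoff=20.2408, prob=0.080799
DDDDU: Ā=73.7323, payoff=3.7135, prob=0.002182
UDDDU: Ā=94.3457, payoff=4.7517, prob=0.007272
DUDDU: Ā=89.8217, payoff=9.2757, prob=0.007272
UUDDU: Ā=114.9331, payoff=11.8689, prob=0.024240
DDUDU: Ā=85.6144, payoff=13.4830, prob=0.007272
UDUDU: Ā=109.5496, payoff=17.2524, prob=0.024240
DUUDU: Ā=105.0256, payoff=21.7764, prob=0.024240
UUUDU: Ā=134.3875, payoff=27.8644, prob=0.080799
DDDUU: Ā=81.7016, payoff=17.3958, prob=0.007272
UDDUU: Ā=104.5429, payoff=22.2591, prob=0.024240
DUDUU: Ā=100.0189, payoff=26.7831, prob=0.024240
UUDUU: Ā=127.9811, payoff=34.2709, prob=0.080799
DDUUU: Ā=95.8115, payoff=30.9904, prob=0.024240
UDUUU: Ā=122.5976, payoff=39.6544, prob=0.080799
DUUUU: Ā=118.0736, payoff=44.1784, prob=0.080799
UUUUU: Ā=151.0834, payoff=56.5294, prob=0.269329
Price = Σ prob·payoff / R^5 = 33.061961 / 1.842435 = 17.9447

price = 17.9447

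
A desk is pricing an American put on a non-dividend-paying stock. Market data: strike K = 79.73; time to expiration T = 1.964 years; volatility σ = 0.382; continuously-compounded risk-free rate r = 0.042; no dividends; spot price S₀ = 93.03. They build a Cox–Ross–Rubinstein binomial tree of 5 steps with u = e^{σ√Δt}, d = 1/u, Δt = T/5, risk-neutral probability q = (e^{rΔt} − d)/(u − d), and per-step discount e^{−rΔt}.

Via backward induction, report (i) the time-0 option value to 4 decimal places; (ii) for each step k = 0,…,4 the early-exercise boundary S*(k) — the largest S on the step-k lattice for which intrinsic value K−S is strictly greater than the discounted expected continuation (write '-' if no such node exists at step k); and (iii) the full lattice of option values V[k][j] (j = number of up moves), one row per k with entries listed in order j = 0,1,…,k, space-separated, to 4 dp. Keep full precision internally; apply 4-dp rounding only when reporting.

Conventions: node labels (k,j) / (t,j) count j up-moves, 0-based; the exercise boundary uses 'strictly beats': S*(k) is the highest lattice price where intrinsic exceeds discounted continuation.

params: Δt=0.39280 u=1.27050 d=0.78709 q=0.47484 e^(-rΔt)=0.98364
t_5 payoffs: 51.6276 34.3677 6.5071 0.0000 0.0000 0.0000
t_4: node(4,0) S=35.7042 payoff=44.0258 vs cont=42.7213 → 44.0258 [stop]  node(4,1) S=57.6330 payoff=22.0970 vs cont=20.7925 → 22.0970 [stop]  node(4,2) S=93.0300 payoff=0.0000 vs cont=3.3613 → 3.3613 [wait]  node(4,3) S=150.1672 payoff=0.0000 vs cont=0.0000 → 0.0000 [wait]  node(4,4) S=242.3970 payoff=0.0000 vs cont=0.0000 → 0.0000 [wait]  ⇒ S*(4)=57.6330
t_3: node(3,0) S=45.3623 payoff=34.3677 vs cont=33.0632 → 34.3677 [stop]  node(3,1) S=73.2229 payoff=6.5071 vs cont=12.9846 → 12.9846 [wait]  node(3,2) S=118.1950 payoff=0.0000 vs cont=1.7364 → 1.7364 [wait]  node(3,3) S=190.7881 payoff=0.0000 vs cont=0.0000 → 0.0000 [wait]  ⇒ S*(3)=45.3623
t_2: node(2,0) S=57.6330 payoff=22.0970 vs cont=23.8179 → 23.8179 [wait]  node(2,1) S=93.0300 payoff=0.0000 vs cont=7.5184 → 7.5184 [wait]  node(2,2) S=150.1672 payoff=0.0000 vs cont=0.8969 → 0.8969 [wait]  ⇒ S*(2)=-
t_1: node(1,0) S=73.2229 payoff=6.5071 vs cont=15.8152 → 15.8152 [wait]  node(1,1) S=118.1950 payoff=0.0000 vs cont=4.3027 → 4.3027 [wait]  ⇒ S*(1)=-
t_0: node(0,0) S=93.0300 payoff=0.0000 vs cont=10.1792 → 10.1792 [wait]  ⇒ S*(0)=-

price = 10.1792
boundary = - - - 45.3623 57.6330
tree:
10.1792
15.8152 4.3027
23.8179 7.5184 0.8969
34.3677 12.9846 1.7364 0.0000
44.0258 22.0970 3.3613 0.0000 0.0000
51.6276 34.3677 6.5071 0.0000 0.0000 0.0000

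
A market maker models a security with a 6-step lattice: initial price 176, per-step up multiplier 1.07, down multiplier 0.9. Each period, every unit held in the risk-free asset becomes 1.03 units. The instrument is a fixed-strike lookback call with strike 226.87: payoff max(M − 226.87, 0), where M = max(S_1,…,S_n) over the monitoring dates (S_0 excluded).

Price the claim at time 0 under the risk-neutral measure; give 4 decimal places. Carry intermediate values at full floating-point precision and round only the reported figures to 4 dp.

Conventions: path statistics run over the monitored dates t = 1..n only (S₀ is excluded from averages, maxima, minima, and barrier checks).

Under the martingale measure an up-move has probability p* = 0.7647; value the claim as the probability-weighted average of per-path payoffs, discounted 6 periods at R = 1.03.
Enumerate all 2^6 = 64 price paths (U = up ×1.07, D = down ×0.9); each path with k up-moves has probability p*^k·(1−p*)^(6−k).
DDDDDD: M=158.4000, payoff=0.0000, prob=0.000170
UDDDDD: M=188.3200, payoff=0.0000, prob=0.000552
DUDDDD: M=169.4880, payoff=0.0000, prob=0.000552
UUDDDD: M=201.5024, payoff=0.0000, prob=0.001792
DDUDDD: M=158.4000, payoff=0.0000, prob=0.000552
UDUDDD: M=188.3200, payoff=0.0000, prob=0.001792
DUUDDD: M=181.3522, payoff=0.0000, prob=0.001792
UUUDDD: M=215.6076, payoff=0.0000, prob=0.005825
DDDUDD: M=158.4000, payoff=0.0000, prob=0.000552
UDDUDD: M=188.3200, payoff=0.0000, prob=0.001792
DUDUDD: M=169.4880, payoff=0.0000, prob=0.001792
UUDUDD: M=201.5024, payoff=0.0000, prob=0.005825
DDUUDD: M=163.2169, payoff=0.0000, prob=0.001792
UDUUDD: M=194.0468, payoff=0.0000, prob=0.005825
DUUUDD: M=194.0468, payoff=0.0000, prob=0.005825
UUUUDD: M=230.7001, payoff=3.8301, prob=0.018932
DDDDUD: M=158.4000, payoff=0.0000, prob=0.000552
UDDDUD: M=188.3200, payoff=0.0000, prob=0.001792
DUDDUD: M=169.4880, payoff=0.0000, prob=0.001792
UUDDUD: M=201.5024, payoff=0.0000, prob=0.005825
DDUDUD: M=158.4000, payoff=0.0000, prob=0.001792
UDUDUD: M=188.3200, payoff=0.0000, prob=0.005825
DUUDUD: M=181.3522, payoff=0.0000, prob=0.005825
UUUDUD: M=215.6076, payoff=0.0000, prob=0.018932
DDDUUD: M=158.4000, payoff=0.0000, prob=0.001792
UDDUUD: M=188.3200, payoff=0.0000, prob=0.005825
DUDUUD: M=174.6421, payoff=0.0000, prob=0.005825
UUDUUD: M=207.6301, payoff=0.0000, prob=0.018932
DDUUUD: M=174.6421, payoff=0.0000, prob=0.005825
UDUUUD: M=207.6301, payoff=0.0000, prob=0.018932
DUUUUD: M=207.6301, payoff=0.0000, prob=0.018932
UUUUUD: M=246.8491, payoff=19.9791, prob=0.061529
DDDDDU: M=158.4000, payoff=0.0000, prob=0.000552
UDDDDU: M=188.3200, payoff=0.0000, prob=0.001792
DUDDDU: M=169.4880, payoff=0.0000, prob=0.001792
UUDDDU: M=201.5024, payoff=0.0000, prob=0.005825
DDUDDU: M=158.4000, payoff=0.0000, prob=0.001792
UDUDDU: M=188.3200, payoff=0.0000, prob=0.005825
DUUDDU: M=181.3522, payoff=0.0000, prob=0.005825
UUUDDU: M=215.6076, payoff=0.0000, prob=0.018932
DDDUDU: M=158.4000, payoff=0.0000, prob=0.001792
UDDUDU: M=188.3200, payoff=0.0000, prob=0.005825
DUDUDU: M=169.4880, payoff=0.0000, prob=0.005825
UUDUDU: M=201.5024, payoff=0.0000, prob=0.018932
DDUUDU: M=163.2169, payoff=0.0000, prob=0.005825
UDUUDU: M=194.0468, payoff=0.0000, prob=0.018932
DUUUDU: M=194.0468, payoff=0.0000, prob=0.018932
UUUUDU: M=230.7001, payoff=3.8301, prob=0.061529
DDDDUU: M=158.4000, payoff=0.0000, prob=0.001792
UDDDUU: M=188.3200, payoff=0.0000, prob=0.005825
DUDDUU: M=169.4880, payoff=0.0000, prob=0.005825
UUDDUU: M=201.5024, payoff=0.0000, prob=0.018932
DDUDUU: M=158.4000, payoff=0.0000, prob=0.005825
UDUDUU: M=188.3200, payoff=0.0000, prob=0.018932
DUUDUU: M=186.8671, payoff=0.0000, prob=0.018932
UUUDUU: M=222.1642, payoff=0.0000, prob=0.061529
DDDUUU: M=158.4000, payoff=0.0000, prob=0.005825
UDDUUU: M=188.3200, payoff=0.0000, prob=0.018932
DUDUUU: M=186.8671, payoff=0.0000, prob=0.018932
UUDUUU: M=222.1642, payoff=0.0000, prob=0.061529
DDUUUU: M=186.8671, payoff=0.0000, prob=0.018932
UDUUUU: M=222.1642, payoff=0.0000, prob=0.061529
DUUUUU: M=222.1642, payoff=0.0000, prob=0.061529
UUUUUU: M=264.1285, payoff=37.2585, prob=0.199971
Price = Σ prob·payoff / R^6 = 8.988100 / 1.194052 = 7.5274

price = 7.5274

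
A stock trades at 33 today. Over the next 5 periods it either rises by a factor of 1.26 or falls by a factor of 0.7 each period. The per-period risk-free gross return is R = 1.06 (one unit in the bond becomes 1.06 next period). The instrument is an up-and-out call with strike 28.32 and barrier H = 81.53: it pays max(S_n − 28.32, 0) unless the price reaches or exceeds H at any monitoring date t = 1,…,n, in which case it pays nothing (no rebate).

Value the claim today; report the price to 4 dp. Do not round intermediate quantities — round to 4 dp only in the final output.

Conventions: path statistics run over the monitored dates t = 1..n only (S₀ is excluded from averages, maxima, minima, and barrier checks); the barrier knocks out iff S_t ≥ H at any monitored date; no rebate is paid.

Risk-neutral up-probability p* = (R−d)/(u−d) = (1.06−0.7)/(1.26−0.7) = 0.6429; the claim prices as the p*-weighted sum of path payoffs discounted by R^5.
Enumerate all 2^5 = 32 price paths (U = up ×1.26, D = down ×0.7); each path with k up-moves has probability p*^k·(1−p*)^(5−k).
DDDDD: M=23.1000, payoff=0.0000, prob=0.005810
UDDDD: M=41.5800, payoff=0.0000, prob=0.010459
DUDDD: M=29.1060, payoff=0.0000, prob=0.010459
UUDDD: M=52.3908, payoff=0.0000, prob=0.018826
DDUDD: M=23.1000, payoff=0.0000, prob=0.010459
UDUDD: M=41.5800, payoff=0.0000, prob=0.018826
DUUDD: M=36.6736, payoff=0.0000, prob=0.018826
UUUDD: M=66.0124, payoff=4.0261, prob=0.033887
DDDUD: M=23.1000, payoff=0.0000, prob=0.010459
UDDUD: M=41.5800, payoff=0.0000, prob=0.018826
DUDUD: M=29.1060, payoff=0.0000, prob=0.018826
UUDUD: M=52.3908, payoff=4.0261, prob=0.033887
DDUUD: M=25.6715, payoff=0.0000, prob=0.018826
UDUUD: M=46.2087, payoff=4.0261, prob=0.033887
DUUUD: M=46.2087, payoff=4.0261, prob=0.033887
UUUUD: M=83.1756, payoff=0.0000, prob=0.060996
DDDDU: M=23.1000, payoff=0.0000, prob=0.010459
UDDDU: M=41.5800, payoff=0.0000, prob=0.018826
DUDDU: M=29.1060, payoff=0.0000, prob=0.018826
UUDDU: M=52.3908, payoff=4.0261, prob=0.033887
DDUDU: M=23.1000, payoff=0.0000, prob=0.018826
UDUDU: M=41.5800, payoff=4.0261, prob=0.033887
DUUDU: M=36.6736, payoff=4.0261, prob=0.033887
UUUDU: M=66.0124, payoff=29.9029, prob=0.060996
DDDUU: M=23.1000, payoff=0.0000, prob=0.018826
UDDUU: M=41.5800, payoff=4.0261, prob=0.033887
DUDUU: M=32.3461, payoff=4.0261, prob=0.033887
UUDUU: M=58.2229, payoff=29.9029, prob=0.060996
DDUUU: M=32.3461, payoff=4.0261, prob=0.033887
UDUUU: M=58.2229, payoff=29.9029, prob=0.060996
DUUUU: M=58.2229, payoff=29.9029, prob=0.060996
UUUUU: M=104.8013, payoff=0.0000, prob=0.109792
Price = Σ prob·payoff / R^5 = 8.660114 / 1.338226 = 6.4713

price = 6.4713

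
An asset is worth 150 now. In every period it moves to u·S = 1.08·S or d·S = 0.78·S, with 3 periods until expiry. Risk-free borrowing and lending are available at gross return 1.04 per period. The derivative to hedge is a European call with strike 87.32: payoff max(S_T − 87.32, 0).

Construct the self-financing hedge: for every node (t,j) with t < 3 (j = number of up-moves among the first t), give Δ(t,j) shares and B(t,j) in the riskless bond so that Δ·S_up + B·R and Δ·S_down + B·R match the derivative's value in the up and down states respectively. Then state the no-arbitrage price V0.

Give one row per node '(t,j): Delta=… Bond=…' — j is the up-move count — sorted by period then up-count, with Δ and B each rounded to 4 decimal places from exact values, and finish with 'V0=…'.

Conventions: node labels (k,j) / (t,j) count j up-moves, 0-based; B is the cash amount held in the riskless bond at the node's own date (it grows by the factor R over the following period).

Under the risk-neutral measure, an up-move has probability p* = (R−d)/(u−d) = 0.8667 and values discount at R = 1.04.
Expiry values: V(3,0)=0.0000, V(3,1)=11.2408, V(3,2)=49.1488, V(3,3)=101.6368
  t=2,j=0: stock 91.2600 → up 98.5608 (V=11.2408), down 71.1828 (V=0.0000). Price 9.3673; hedge Δ=0.4106, bond B=-28.1020.
  t=2,j=1: stock 126.3600 → up 136.4688 (V=49.1488), down 98.5608 (V=11.2408). Price 42.3985; hedge Δ=1.0000, bond B=-83.9615.
  t=2,j=2: stock 174.9600 → up 188.9568 (V=101.6368), down 136.4688 (V=49.1488). Price 90.9985; hedge Δ=1.0000, bond B=-83.9615.
  t=1,j=0: stock 117.0000 → up 126.3600 (V=42.3985), down 91.2600 (V=9.3673). Price 36.5330; hedge Δ=0.9411, bond B=-73.5708.
  t=1,j=1: stock 162.0000 → up 174.9600 (V=90.9985), down 126.3600 (V=42.3985). Price 81.2678; hedge Δ=1.0000, bond B=-80.7322.
  t=0,j=0: stock 150.0000 → up 162.0000 (V=81.2678), down 117.0000 (V=36.5330). Price 72.4068; hedge Δ=0.9941, bond B=-76.7090.
Verification: the root portfolio costs Δ(0,0)·S0 + B(0,0) = 72.4068, matching V0.

(0,0): Delta=0.9941 Bond=-76.7090
(1,0): Delta=0.9411 Bond=-73.5708
(1,1): Delta=1.0000 Bond=-80.7322
(2,0): Delta=0.4106 Bond=-28.1020
(2,1): Delta=1.0000 Bond=-83.9615
(2,2): Delta=1.0000 Bond=-83.9615
V0=72.4068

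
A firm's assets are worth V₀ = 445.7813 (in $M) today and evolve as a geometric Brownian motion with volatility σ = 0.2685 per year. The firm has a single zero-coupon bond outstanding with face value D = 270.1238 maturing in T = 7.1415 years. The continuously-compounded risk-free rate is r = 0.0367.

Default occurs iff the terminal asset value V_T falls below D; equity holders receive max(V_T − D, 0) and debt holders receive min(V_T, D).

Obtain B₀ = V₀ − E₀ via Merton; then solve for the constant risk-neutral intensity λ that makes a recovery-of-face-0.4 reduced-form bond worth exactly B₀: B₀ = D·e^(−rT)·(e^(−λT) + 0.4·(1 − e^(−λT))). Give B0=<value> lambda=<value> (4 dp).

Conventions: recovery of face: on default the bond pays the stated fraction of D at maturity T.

Work the structural quantities from V₀ = 445.7813 against face 270.1238:
d₁ = [ln(V₀/D) + (r + σ²/2)T] / (σ√T)
   = [ln(445.7813/270.1238) + (0.0367 + 0.5·0.2685²)·7.1415] / (0.2685·√7.1415)
   = [0.500948 + 0.519516] / 0.717528 = 1.422194
d₂ = d₁ − σ√T = 1.422194 − 0.717528 = 0.704666
N(d₁) = 0.922515,  N(d₂) = 0.759491,  e^(−rT) = 0.769439
E₀ = V₀·N(d₁) − D·e^(−rT)·N(d₂)
   = 445.7813·0.922515 − 270.1238·0.769439·0.759491 = 253.384406
B₀ = V₀ − E₀ = 445.7813 − 253.384406 = 192.396894
e^(−λT) = (B₀·e^(rT)/D − 0.4)/(1 − 0.4) = (192.3969·1.299647/270.1238 − 0.4)/0.6 = 0.87613299
λ = −ln(0.87613299)/7.1415 = 0.018517

B0=192.3969 lambda=0.0185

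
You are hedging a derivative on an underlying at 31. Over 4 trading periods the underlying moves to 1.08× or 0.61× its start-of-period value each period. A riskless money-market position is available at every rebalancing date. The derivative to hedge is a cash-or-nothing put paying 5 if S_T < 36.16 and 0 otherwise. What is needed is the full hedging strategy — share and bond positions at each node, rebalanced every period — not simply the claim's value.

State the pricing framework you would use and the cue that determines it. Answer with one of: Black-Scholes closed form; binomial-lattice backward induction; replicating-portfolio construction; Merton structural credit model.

Key observation: the mandate to exhibit the hedge at every date and state singles out the replicating-portfolio construction on the 4-period tree with factors 1.08 and 0.61 from 31.

framework: replicating-portfolio construction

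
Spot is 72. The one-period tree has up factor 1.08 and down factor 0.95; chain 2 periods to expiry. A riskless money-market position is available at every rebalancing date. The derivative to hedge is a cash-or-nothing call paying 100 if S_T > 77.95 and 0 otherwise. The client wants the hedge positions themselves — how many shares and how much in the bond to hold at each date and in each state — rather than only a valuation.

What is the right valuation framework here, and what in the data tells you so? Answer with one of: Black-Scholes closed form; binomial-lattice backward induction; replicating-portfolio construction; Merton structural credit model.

Key observation: since the answer must list Δ and B at each node of the 1.08/0.95 lattice on 72, the replicating-portfolio method — solving the two-state system at every node — is the one that applies.

framework: replicating-portfolio construction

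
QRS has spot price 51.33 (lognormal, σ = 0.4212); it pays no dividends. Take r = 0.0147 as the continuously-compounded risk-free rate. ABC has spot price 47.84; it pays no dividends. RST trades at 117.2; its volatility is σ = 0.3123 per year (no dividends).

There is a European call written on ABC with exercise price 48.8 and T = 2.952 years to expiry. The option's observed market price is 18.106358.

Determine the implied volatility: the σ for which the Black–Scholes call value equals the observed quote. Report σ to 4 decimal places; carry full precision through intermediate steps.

sigma = 0.5625

At σ = 0.5625 the Black–Scholes value reproduces the quote:
σ√T = 0.5625·√2.952 = 0.966453
d₁ = (ln(S/K) + (r+σ²/2)T) / (σ√T) = (ln(47.84/48.8) + (0.0147+0.5625²/2)·2.952) / 0.966453 = (-0.019868 + 0.510410) / 0.966453 = 0.507569
d₂ = d₁ − σ√T = 0.507569 − 0.966453 = -0.458884
e^{−rT} = 0.957534
N(d₁) = 0.694122,  N(d₂) = 0.323159
V = S·N(d₁) − K·e^{−rT}·N(d₂) = 33.206810 − 15.100452 = 18.106358 (the quoted price), and the Black–Scholes price is strictly increasing in σ, so σ is unique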